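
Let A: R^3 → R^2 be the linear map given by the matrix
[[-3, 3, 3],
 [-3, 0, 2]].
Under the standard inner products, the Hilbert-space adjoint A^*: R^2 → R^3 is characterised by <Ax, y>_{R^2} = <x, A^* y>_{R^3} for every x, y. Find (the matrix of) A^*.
A^* = A^T =
[[-3, -3],
 [3, 0],
 [3, 2]]

For real matrices with standard dot products, the defining identity <Ax, y> = <x, A^* y> gives (Ax)^T y = x^T (A^*) y, i.e. x^T A^T y = x^T (A^*) y. Since this holds for all x, y, we must have A^* = A^T. Therefore
A^* =
[[-3, -3],
 [3, 0],
 [3, 2]].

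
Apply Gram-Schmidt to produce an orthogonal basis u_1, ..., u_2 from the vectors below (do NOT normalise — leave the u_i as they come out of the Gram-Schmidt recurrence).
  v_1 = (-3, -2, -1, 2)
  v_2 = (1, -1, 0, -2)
Orthogonal basis:
  u_1 = (-3, -2, -1, 2)
  u_2 = (1/6, -14/9, -5/18, -13/9)

Apply the Gram-Schmidt recurrence
  u_1 = v_1
  u_i = v_i − Σ_{j<i} ((v_i · u_j) / (u_j · u_j)) · u_j.

Step by step this gives:
  u_1 = (-3, -2, -1, 2)
  u_2 = (1/6, -14/9, -5/18, -13/9)

Orthogonality check:
  u_2 · u_1 = 0 (should be 0)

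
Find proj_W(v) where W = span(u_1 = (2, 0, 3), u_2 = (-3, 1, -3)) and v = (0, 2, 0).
proj_W(v) = (-9/11, 13/11, 6/11)

Set up U = [u_1 | ... | u_2] ∈ R^(3×2). The projector onto W = col(U) is P = U (U^T U)^(-1) U^T.
Compute U^T U =
  [13, -15]
  [-15, 19],
and U^T v = (0, 2).
Solve U^T U · c = U^T v for the coefficients: c = (15/11, 13/11). The projection is proj_W(v) = U c.
Check: (v - proj_W(v)) · u_1 = 0  (should be 0).
Check: (v - proj_W(v)) · u_2 = 0  (should be 0).
Result: proj_W(v) = (-9/11, 13/11, 6/11).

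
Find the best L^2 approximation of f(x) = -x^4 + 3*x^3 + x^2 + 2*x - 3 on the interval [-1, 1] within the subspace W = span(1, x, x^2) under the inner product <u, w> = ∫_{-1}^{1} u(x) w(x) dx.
g(x) = x^2/7 + 19*x/5 - 102/35

The best approximation g ∈ W is the orthogonal projection of f onto W. Writing g = a_0 + a_1 x + a_2 x^2, the coefficients solve the normal equations G · a = b where
  G_{ij} = <φ_i, φ_j> and b_i = <f, φ_i>, with φ_0 = 1, φ_1 = x, φ_2 = x^2.
G =
  [2, 0, 2/3]
  [0, 2/3, 0]
  [2/3, 0, 2/5],
b = (-86/15, 38/15, -66/35).
Solving gives a_0 = -102/35, a_1 = 19/5, a_2 = 1/7, so
  g(x) = x^2/7 + 19*x/5 - 102/35.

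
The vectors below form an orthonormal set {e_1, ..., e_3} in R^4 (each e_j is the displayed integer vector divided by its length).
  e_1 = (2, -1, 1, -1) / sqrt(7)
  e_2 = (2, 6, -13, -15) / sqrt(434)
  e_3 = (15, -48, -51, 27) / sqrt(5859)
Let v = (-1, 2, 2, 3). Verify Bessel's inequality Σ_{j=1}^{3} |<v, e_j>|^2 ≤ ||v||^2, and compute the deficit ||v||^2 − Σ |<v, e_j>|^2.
Σ |<v, e_j>|^2 = 635/42; ||v||^2 = 18; deficit = 121/42

Write each e_j = u_j / sqrt(<u_j, u_j>) where u_j is the displayed integer vector. Then <v, e_j> = <v, u_j> / sqrt(<u_j, u_j>), so |<v, e_j>|^2 = <v, u_j>^2 / <u_j, u_j>.
Coefficients: <v, e_1> = -5/sqrt(7), <v, e_2> = -61/sqrt(434), <v, e_3> = -132/sqrt(5859).
Square and sum: Σ |<v, e_j>|^2 = 635/42.
Compute ||v||^2 = v·v = 18.
Deficit = 18 − 635/42 = 121/42 ≥ 0, confirming Bessel's inequality. (The deficit equals ||v − Σ <v,e_j> e_j||^2, the squared distance from v to span{e_j}.)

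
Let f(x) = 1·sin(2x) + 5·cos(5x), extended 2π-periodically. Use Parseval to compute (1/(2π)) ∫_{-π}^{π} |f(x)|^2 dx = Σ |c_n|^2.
Σ |c_n|^2 = 13

Expand |f|^2 and use orthogonality of {sin(nx), cos(mx)} on [-π, π]:
  ∫_{-π}^{π} sin(nx)^2 dx = π, ∫ cos(mx)^2 dx = π, and cross terms integrate to 0.
So ∫_{-π}^{π} f(x)^2 dx = 1^2 · π + 5^2 · π = (1 + 25)π.
Divide by 2π: (1 + 25)/2 = 13.
By Parseval, this equals Σ |c_n|^2.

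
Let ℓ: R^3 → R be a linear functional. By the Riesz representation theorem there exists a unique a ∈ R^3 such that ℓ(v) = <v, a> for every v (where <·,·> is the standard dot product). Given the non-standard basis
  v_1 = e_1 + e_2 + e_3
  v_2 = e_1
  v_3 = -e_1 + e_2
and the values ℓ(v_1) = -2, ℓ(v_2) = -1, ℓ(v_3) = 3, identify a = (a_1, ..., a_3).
a = (-1, 2, -3)

Write a = (a_1, ..., a_3) in the standard basis. For each basis vector v_i, ℓ(v_i) = <v_i, a> is a linear equation in the a_j's. Collect the n equations into a matrix system V a = ℓ, where row i of V is v_i (expressed in the standard basis). Since V is invertible (lower-triangular with 1s on the diagonal, up to permutation), solve by back-substitution:
  V =
[[1, 1, 1],
 [1, 0, 0],
 [-1, 1, 0]]
  V a = (-2, -1, 3)
Solving gives a = (-1, 2, -3).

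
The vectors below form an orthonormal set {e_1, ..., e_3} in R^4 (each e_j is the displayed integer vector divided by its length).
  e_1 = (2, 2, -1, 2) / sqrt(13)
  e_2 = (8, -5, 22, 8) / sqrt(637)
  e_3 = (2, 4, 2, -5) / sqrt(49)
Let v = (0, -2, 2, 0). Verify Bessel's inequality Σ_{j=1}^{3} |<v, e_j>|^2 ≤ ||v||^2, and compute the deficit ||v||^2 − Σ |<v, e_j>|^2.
Σ |<v, e_j>|^2 = 376/49; ||v||^2 = 8; deficit = 16/49

Write each e_j = u_j / sqrt(<u_j, u_j>) where u_j is the displayed integer vector. Then <v, e_j> = <v, u_j> / sqrt(<u_j, u_j>), so |<v, e_j>|^2 = <v, u_j>^2 / <u_j, u_j>.
Coefficients: <v, e_1> = -6/sqrt(13), <v, e_2> = 54/sqrt(637), <v, e_3> = -4/sqrt(49).
Square and sum: Σ |<v, e_j>|^2 = 376/49.
Compute ||v||^2 = v·v = 8.
Deficit = 8 − 376/49 = 16/49 ≥ 0, confirming Bessel's inequality. (The deficit equals ||v − Σ <v,e_j> e_j||^2, the squared distance from v to span{e_j}.)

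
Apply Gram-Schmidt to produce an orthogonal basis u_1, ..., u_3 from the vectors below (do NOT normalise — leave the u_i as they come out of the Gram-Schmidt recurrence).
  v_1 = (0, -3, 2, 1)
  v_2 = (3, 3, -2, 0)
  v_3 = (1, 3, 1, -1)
Orthogonal basis:
  u_1 = (0, -3, 2, 1)
  u_2 = (3, 3/14, -1/7, 13/14)
  u_3 = (31/139, 171/139, 303/139, -93/139)

Apply the Gram-Schmidt recurrence
  u_1 = v_1
  u_i = v_i − Σ_{j<i} ((v_i · u_j) / (u_j · u_j)) · u_j.

Step by step this gives:
  u_1 = (0, -3, 2, 1)
  u_2 = (3, 3/14, -1/7, 13/14)
  u_3 = (31/139, 171/139, 303/139, -93/139)

Orthogonality check:
  u_2 · u_1 = 0 (should be 0)
  u_3 · u_1 = 0 (should be 0)
  u_3 · u_2 = 0 (should be 0)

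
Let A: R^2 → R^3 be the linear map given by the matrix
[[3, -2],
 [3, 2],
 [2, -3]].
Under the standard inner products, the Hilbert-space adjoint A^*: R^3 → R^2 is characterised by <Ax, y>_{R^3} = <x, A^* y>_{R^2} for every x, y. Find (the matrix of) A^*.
A^* = A^T =
[[3, 3, 2],
 [-2, 2, -3]]

For real matrices with standard dot products, the defining identity <Ax, y> = <x, A^* y> gives (Ax)^T y = x^T (A^*) y, i.e. x^T A^T y = x^T (A^*) y. Since this holds for all x, y, we must have A^* = A^T. Therefore
A^* =
[[3, 3, 2],
 [-2, 2, -3]].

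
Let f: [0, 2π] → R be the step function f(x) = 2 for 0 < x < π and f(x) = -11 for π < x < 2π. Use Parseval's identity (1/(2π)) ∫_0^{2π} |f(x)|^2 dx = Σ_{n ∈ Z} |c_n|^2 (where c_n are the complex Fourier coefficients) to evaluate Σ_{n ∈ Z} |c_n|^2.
Σ |c_n|^2 = 125/2

Parseval equates the L^2 energy of f (normalised by 1/(2π)) with the ℓ^2 sum of its Fourier coefficients: (1/(2π)) ∫_0^{2π} |f|^2 = Σ |c_n|^2.
Compute the left side: (1/(2π)) [∫_0^π 2^2 dx + ∫_π^{2π} (-11)^2 dx] = (1/(2π)) · (4π + 121π) = (4 + 121)/2 = 125/2.
So Σ_{n ∈ Z} |c_n|^2 = 125/2.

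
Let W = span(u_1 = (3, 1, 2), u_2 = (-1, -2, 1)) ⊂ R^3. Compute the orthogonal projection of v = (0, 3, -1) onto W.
proj_W(v) = (2/3, 7/3, -5/3)

Set up U = [u_1 | ... | u_2] ∈ R^(3×2). The projector onto W = col(U) is P = U (U^T U)^(-1) U^T.
Compute U^T U =
  [14, -3]
  [-3, 6],
and U^T v = (1, -7).
Solve U^T U · c = U^T v for the coefficients: c = (-1/5, -19/15). The projection is proj_W(v) = U c.
Check: (v - proj_W(v)) · u_1 = 0  (should be 0).
Check: (v - proj_W(v)) · u_2 = 0  (should be 0).
Result: proj_W(v) = (2/3, 7/3, -5/3).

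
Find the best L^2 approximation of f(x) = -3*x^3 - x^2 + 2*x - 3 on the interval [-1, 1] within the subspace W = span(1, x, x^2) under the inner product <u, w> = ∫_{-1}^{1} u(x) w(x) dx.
g(x) = -x^2 + x/5 - 3

The best approximation g ∈ W is the orthogonal projection of f onto W. Writing g = a_0 + a_1 x + a_2 x^2, the coefficients solve the normal equations G · a = b where
  G_{ij} = <φ_i, φ_j> and b_i = <f, φ_i>, with φ_0 = 1, φ_1 = x, φ_2 = x^2.
G =
  [2, 0, 2/3]
  [0, 2/3, 0]
  [2/3, 0, 2/5],
b = (-20/3, 2/15, -12/5).
Solving gives a_0 = -3, a_1 = 1/5, a_2 = -1, so
  g(x) = -x^2 + x/5 - 3.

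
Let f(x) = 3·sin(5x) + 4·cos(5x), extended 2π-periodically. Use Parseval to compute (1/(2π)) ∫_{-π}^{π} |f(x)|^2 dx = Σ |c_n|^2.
Σ |c_n|^2 = 25/2

Expand |f|^2 and use orthogonality of {sin(nx), cos(mx)} on [-π, π]:
  ∫_{-π}^{π} sin(nx)^2 dx = π, ∫ cos(mx)^2 dx = π, and cross terms integrate to 0.
So ∫_{-π}^{π} f(x)^2 dx = 3^2 · π + 4^2 · π = (9 + 16)π.
Divide by 2π: (9 + 16)/2 = 25/2.
By Parseval, this equals Σ |c_n|^2.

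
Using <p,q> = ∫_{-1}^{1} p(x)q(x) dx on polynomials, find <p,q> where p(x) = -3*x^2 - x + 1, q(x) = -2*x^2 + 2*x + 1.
<p,q> = -4/15

Expand the product: p(x)·q(x) = 6*x^4 - 4*x^3 - 7*x^2 + x + 1.
∫_{-1}^{1} of each monomial x^k gives [2/(k+1) if k even, 0 if k odd]. Integrating term-by-term (or equivalently evaluating the antiderivative F(x) = 6*x^5/5 - x^4 - 7*x^3/3 + x^2/2 + x at the endpoints):
  F(1) − F(−1) = -19/30 − (-11/30) = -4/15.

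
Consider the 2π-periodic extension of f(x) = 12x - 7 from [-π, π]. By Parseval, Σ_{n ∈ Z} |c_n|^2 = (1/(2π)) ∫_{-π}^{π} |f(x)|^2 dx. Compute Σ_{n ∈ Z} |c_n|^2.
Σ |c_n|^2 = 48π^2 + 49

Expand and integrate term by term over [-π, π]:
  ∫ (12x)^2 dx = 144·(2π^3/3); ∫ 2·12·(-7)·x dx = 0 (odd integrand); ∫ (-7)^2 dx = 49·2π.
So (1/(2π)) ∫_{-π}^{π} (12x - 7)^2 dx = 144π^2/3 + 49 = 48π^2 + 49.
Parseval ⇒ Σ |c_n|^2 = 48π^2 + 49.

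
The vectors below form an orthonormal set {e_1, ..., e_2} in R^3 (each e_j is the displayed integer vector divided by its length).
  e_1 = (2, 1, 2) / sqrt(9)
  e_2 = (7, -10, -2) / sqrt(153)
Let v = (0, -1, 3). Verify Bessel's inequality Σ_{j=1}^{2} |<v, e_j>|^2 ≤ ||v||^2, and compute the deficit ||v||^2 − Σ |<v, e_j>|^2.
Σ |<v, e_j>|^2 = 49/17; ||v||^2 = 10; deficit = 121/17

Write each e_j = u_j / sqrt(<u_j, u_j>) where u_j is the displayed integer vector. Then <v, e_j> = <v, u_j> / sqrt(<u_j, u_j>), so |<v, e_j>|^2 = <v, u_j>^2 / <u_j, u_j>.
Coefficients: <v, e_1> = 5/sqrt(9), <v, e_2> = 4/sqrt(153).
Square and sum: Σ |<v, e_j>|^2 = 49/17.
Compute ||v||^2 = v·v = 10.
Deficit = 10 − 49/17 = 121/17 ≥ 0, confirming Bessel's inequality. (The deficit equals ||v − Σ <v,e_j> e_j||^2, the squared distance from v to span{e_j}.)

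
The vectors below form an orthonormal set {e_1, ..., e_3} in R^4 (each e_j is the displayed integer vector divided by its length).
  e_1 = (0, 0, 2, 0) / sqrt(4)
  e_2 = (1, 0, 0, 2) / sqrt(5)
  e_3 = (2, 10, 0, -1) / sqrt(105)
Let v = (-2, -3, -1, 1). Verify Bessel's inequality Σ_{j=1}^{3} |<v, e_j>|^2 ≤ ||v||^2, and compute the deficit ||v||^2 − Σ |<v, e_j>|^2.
Σ |<v, e_j>|^2 = 38/3; ||v||^2 = 15; deficit = 7/3

Write each e_j = u_j / sqrt(<u_j, u_j>) where u_j is the displayed integer vector. Then <v, e_j> = <v, u_j> / sqrt(<u_j, u_j>), so |<v, e_j>|^2 = <v, u_j>^2 / <u_j, u_j>.
Coefficients: <v, e_1> = -2/sqrt(4), <v, e_2> = 0/sqrt(5), <v, e_3> = -35/sqrt(105).
Square and sum: Σ |<v, e_j>|^2 = 38/3.
Compute ||v||^2 = v·v = 15.
Deficit = 15 − 38/3 = 7/3 ≥ 0, confirming Bessel's inequality. (The deficit equals ||v − Σ <v,e_j> e_j||^2, the squared distance from v to span{e_j}.)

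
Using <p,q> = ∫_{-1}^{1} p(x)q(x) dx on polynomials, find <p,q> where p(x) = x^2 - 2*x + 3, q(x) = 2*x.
<p,q> = -8/3

Expand the product: p(x)·q(x) = 2*x^3 - 4*x^2 + 6*x.
∫_{-1}^{1} of each monomial x^k gives [2/(k+1) if k even, 0 if k odd]. Integrating term-by-term (or equivalently evaluating the antiderivative F(x) = x^4/2 - 4*x^3/3 + 3*x^2 at the endpoints):
  F(1) − F(−1) = 13/6 − (29/6) = -8/3.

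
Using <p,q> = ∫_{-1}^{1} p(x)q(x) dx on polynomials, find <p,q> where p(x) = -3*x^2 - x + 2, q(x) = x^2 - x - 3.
<p,q> = -26/5

Expand the product: p(x)·q(x) = -3*x^4 + 2*x^3 + 12*x^2 + x - 6.
∫_{-1}^{1} of each monomial x^k gives [2/(k+1) if k even, 0 if k odd]. Integrating term-by-term (or equivalently evaluating the antiderivative F(x) = -3*x^5/5 + x^4/2 + 4*x^3 + x^2/2 - 6*x at the endpoints):
  F(1) − F(−1) = -8/5 − (18/5) = -26/5.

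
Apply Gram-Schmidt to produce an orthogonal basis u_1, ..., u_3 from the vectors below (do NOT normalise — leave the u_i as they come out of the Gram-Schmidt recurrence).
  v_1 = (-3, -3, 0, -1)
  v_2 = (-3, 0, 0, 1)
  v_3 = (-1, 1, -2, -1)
Orthogonal basis:
  u_1 = (-3, -3, 0, -1)
  u_2 = (-33/19, 24/19, 0, 27/19)
  u_3 = (-3/7, 6/7, -2, -9/7)

Apply the Gram-Schmidt recurrence
  u_1 = v_1
  u_i = v_i − Σ_{j<i} ((v_i · u_j) / (u_j · u_j)) · u_j.

Step by step this gives:
  u_1 = (-3, -3, 0, -1)
  u_2 = (-33/19, 24/19, 0, 27/19)
  u_3 = (-3/7, 6/7, -2, -9/7)

Orthogonality check:
  u_2 · u_1 = 0 (should be 0)
  u_3 · u_1 = 0 (should be 0)
  u_3 · u_2 = 0 (should be 0)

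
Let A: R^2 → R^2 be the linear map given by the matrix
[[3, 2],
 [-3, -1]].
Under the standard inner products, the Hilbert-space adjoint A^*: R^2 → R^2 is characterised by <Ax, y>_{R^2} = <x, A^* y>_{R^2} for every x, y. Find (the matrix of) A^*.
A^* = A^T =
[[3, -3],
 [2, -1]]

For real matrices with standard dot products, the defining identity <Ax, y> = <x, A^* y> gives (Ax)^T y = x^T (A^*) y, i.e. x^T A^T y = x^T (A^*) y. Since this holds for all x, y, we must have A^* = A^T. Therefore
A^* =
[[3, -3],
 [2, -1]].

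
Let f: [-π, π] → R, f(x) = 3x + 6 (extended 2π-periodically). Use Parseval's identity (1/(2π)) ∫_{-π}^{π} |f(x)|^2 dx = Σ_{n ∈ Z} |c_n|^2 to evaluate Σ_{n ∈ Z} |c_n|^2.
Σ |c_n|^2 = 3π^2 + 36

Expand and integrate term by term over [-π, π]:
  ∫ (3x)^2 dx = 9·(2π^3/3); ∫ 2·3·(6)·x dx = 0 (odd integrand); ∫ 6^2 dx = 36·2π.
So (1/(2π)) ∫_{-π}^{π} (3x + 6)^2 dx = 9π^2/3 + 36 = 3π^2 + 36.
Parseval ⇒ Σ |c_n|^2 = 3π^2 + 36.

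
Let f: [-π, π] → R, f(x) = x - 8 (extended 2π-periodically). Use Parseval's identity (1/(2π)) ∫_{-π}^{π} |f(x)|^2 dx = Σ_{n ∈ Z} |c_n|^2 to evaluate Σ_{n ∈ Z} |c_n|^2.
Σ |c_n|^2 = π^2/3 + 64

Expand and integrate term by term over [-π, π]:
  ∫ (x)^2 dx = 1·(2π^3/3); ∫ 2·1·(-8)·x dx = 0 (odd integrand); ∫ (-8)^2 dx = 64·2π.
So (1/(2π)) ∫_{-π}^{π} (x - 8)^2 dx = 1π^2/3 + 64 = π^2/3 + 64.
Parseval ⇒ Σ |c_n|^2 = π^2/3 + 64.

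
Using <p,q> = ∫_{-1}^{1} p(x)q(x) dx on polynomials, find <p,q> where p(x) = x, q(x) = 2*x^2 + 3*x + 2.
<p,q> = 2

Expand the product: p(x)·q(x) = 2*x^3 + 3*x^2 + 2*x.
∫_{-1}^{1} of each monomial x^k gives [2/(k+1) if k even, 0 if k odd]. Integrating term-by-term (or equivalently evaluating the antiderivative F(x) = x^4/2 + x^3 + x^2 at the endpoints):
  F(1) − F(−1) = 5/2 − (1/2) = 2.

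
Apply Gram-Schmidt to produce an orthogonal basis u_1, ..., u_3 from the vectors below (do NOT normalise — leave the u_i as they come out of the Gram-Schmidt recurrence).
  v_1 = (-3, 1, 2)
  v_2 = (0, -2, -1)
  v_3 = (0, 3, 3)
Orthogonal basis:
  u_1 = (-3, 1, 2)
  u_2 = (-6/7, -12/7, -3/7)
  u_3 = (1/2, -1/2, 1)

Apply the Gram-Schmidt recurrence
  u_1 = v_1
  u_i = v_i − Σ_{j<i} ((v_i · u_j) / (u_j · u_j)) · u_j.

Step by step this gives:
  u_1 = (-3, 1, 2)
  u_2 = (-6/7, -12/7, -3/7)
  u_3 = (1/2, -1/2, 1)

Orthogonality check:
  u_2 · u_1 = 0 (should be 0)
  u_3 · u_1 = 0 (should be 0)
  u_3 · u_2 = 0 (should be 0)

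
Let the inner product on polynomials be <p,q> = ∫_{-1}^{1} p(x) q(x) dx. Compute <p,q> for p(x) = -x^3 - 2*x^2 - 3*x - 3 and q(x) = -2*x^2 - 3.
<p,q> = 138/5

Expand the product: p(x)·q(x) = 2*x^5 + 4*x^4 + 9*x^3 + 12*x^2 + 9*x + 9.
∫_{-1}^{1} of each monomial x^k gives [2/(k+1) if k even, 0 if k odd]. Integrating term-by-term (or equivalently evaluating the antiderivative F(x) = x^6/3 + 4*x^5/5 + 9*x^4/4 + 4*x^3 + 9*x^2/2 + 9*x at the endpoints):
  F(1) − F(−1) = 1253/60 − (-403/60) = 138/5.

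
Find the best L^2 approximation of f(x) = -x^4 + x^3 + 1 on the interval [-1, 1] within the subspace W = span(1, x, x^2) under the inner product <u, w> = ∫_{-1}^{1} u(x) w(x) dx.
g(x) = -6*x^2/7 + 3*x/5 + 38/35

The best approximation g ∈ W is the orthogonal projection of f onto W. Writing g = a_0 + a_1 x + a_2 x^2, the coefficients solve the normal equations G · a = b where
  G_{ij} = <φ_i, φ_j> and b_i = <f, φ_i>, with φ_0 = 1, φ_1 = x, φ_2 = x^2.
G =
  [2, 0, 2/3]
  [0, 2/3, 0]
  [2/3, 0, 2/5],
b = (8/5, 2/5, 8/21).
Solving gives a_0 = 38/35, a_1 = 3/5, a_2 = -6/7, so
  g(x) = -6*x^2/7 + 3*x/5 + 38/35.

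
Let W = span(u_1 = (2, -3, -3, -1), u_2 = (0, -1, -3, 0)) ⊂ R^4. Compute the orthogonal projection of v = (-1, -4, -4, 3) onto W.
proj_W(v) = (-2/43, -67/43, -207/43, 1/43)

Set up U = [u_1 | ... | u_2] ∈ R^(4×2). The projector onto W = col(U) is P = U (U^T U)^(-1) U^T.
Compute U^T U =
  [23, 12]
  [12, 10],
and U^T v = (19, 16).
Solve U^T U · c = U^T v for the coefficients: c = (-1/43, 70/43). The projection is proj_W(v) = U c.
Check: (v - proj_W(v)) · u_1 = 0  (should be 0).
Check: (v - proj_W(v)) · u_2 = 0  (should be 0).
Result: proj_W(v) = (-2/43, -67/43, -207/43, 1/43).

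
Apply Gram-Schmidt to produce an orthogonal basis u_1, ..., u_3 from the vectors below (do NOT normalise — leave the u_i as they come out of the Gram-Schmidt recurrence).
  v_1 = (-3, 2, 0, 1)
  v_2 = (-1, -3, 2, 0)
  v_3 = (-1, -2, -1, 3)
Orthogonal basis:
  u_1 = (-3, 2, 0, 1)
  u_2 = (-23/14, -18/7, 2, 3/14)
  u_3 = (18/187, -232/187, -339/187, 518/187)

Apply the Gram-Schmidt recurrence
  u_1 = v_1
  u_i = v_i − Σ_{j<i} ((v_i · u_j) / (u_j · u_j)) · u_j.

Step by step this gives:
  u_1 = (-3, 2, 0, 1)
  u_2 = (-23/14, -18/7, 2, 3/14)
  u_3 = (18/187, -232/187, -339/187, 518/187)

Orthogonality check:
  u_2 · u_1 = 0 (should be 0)
  u_3 · u_1 = 0 (should be 0)
  u_3 · u_2 = 0 (should be 0)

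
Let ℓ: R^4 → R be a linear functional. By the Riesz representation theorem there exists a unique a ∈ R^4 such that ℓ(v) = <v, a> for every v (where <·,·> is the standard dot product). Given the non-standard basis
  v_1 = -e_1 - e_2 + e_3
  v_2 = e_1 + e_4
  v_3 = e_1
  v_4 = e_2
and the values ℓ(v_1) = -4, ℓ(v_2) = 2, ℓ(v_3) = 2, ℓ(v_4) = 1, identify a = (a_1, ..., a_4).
a = (2, 1, -1, 0)

Write a = (a_1, ..., a_4) in the standard basis. For each basis vector v_i, ℓ(v_i) = <v_i, a> is a linear equation in the a_j's. Collect the n equations into a matrix system V a = ℓ, where row i of V is v_i (expressed in the standard basis). Since V is invertible (lower-triangular with 1s on the diagonal, up to permutation), solve by back-substitution:
  V =
[[-1, -1, 1, 0],
 [1, 0, 0, 1],
 [1, 0, 0, 0],
 [0, 1, 0, 0]]
  V a = (-4, 2, 2, 1)
Solving gives a = (2, 1, -1, 0).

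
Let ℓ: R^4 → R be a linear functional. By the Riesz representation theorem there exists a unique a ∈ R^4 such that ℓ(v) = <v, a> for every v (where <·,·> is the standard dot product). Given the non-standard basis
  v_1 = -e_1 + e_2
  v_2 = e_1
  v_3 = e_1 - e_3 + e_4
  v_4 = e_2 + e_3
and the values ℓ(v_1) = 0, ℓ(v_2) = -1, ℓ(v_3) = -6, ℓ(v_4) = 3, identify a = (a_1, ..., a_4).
a = (-1, -1, 4, -1)

Write a = (a_1, ..., a_4) in the standard basis. For each basis vector v_i, ℓ(v_i) = <v_i, a> is a linear equation in the a_j's. Collect the n equations into a matrix system V a = ℓ, where row i of V is v_i (expressed in the standard basis). Since V is invertible (lower-triangular with 1s on the diagonal, up to permutation), solve by back-substitution:
  V =
[[-1, 1, 0, 0],
 [1, 0, 0, 0],
 [1, 0, -1, 1],
 [0, 1, 1, 0]]
  V a = (0, -1, -6, 3)
Solving gives a = (-1, -1, 4, -1).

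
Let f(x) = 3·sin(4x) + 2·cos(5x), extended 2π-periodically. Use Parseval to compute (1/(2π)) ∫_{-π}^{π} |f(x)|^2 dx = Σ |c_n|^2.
Σ |c_n|^2 = 13/2

Expand |f|^2 and use orthogonality of {sin(nx), cos(mx)} on [-π, π]:
  ∫_{-π}^{π} sin(nx)^2 dx = π, ∫ cos(mx)^2 dx = π, and cross terms integrate to 0.
So ∫_{-π}^{π} f(x)^2 dx = 3^2 · π + 2^2 · π = (9 + 4)π.
Divide by 2π: (9 + 4)/2 = 13/2.
By Parseval, this equals Σ |c_n|^2.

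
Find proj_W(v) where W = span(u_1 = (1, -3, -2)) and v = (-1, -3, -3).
proj_W(v) = (1, -3, -2)

Set up U = [u_1 | ... | u_1] ∈ R^(3×1). The projector onto W = col(U) is P = U (U^T U)^(-1) U^T.
Compute U^T U =
  [14],
and U^T v = (14).
Solve U^T U · c = U^T v for the coefficients: c = (1). The projection is proj_W(v) = U c.
Check: (v - proj_W(v)) · u_1 = 0  (should be 0).
Result: proj_W(v) = (1, -3, -2).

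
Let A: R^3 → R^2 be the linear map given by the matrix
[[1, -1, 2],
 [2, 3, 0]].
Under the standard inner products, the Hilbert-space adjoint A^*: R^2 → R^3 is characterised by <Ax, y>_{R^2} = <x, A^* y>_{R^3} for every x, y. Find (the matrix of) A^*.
A^* = A^T =
[[1, 2],
 [-1, 3],
 [2, 0]]

For real matrices with standard dot products, the defining identity <Ax, y> = <x, A^* y> gives (Ax)^T y = x^T (A^*) y, i.e. x^T A^T y = x^T (A^*) y. Since this holds for all x, y, we must have A^* = A^T. Therefore
A^* =
[[1, 2],
 [-1, 3],
 [2, 0]].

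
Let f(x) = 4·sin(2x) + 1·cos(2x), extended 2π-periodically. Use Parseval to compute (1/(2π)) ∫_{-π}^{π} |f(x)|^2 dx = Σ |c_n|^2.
Σ |c_n|^2 = 17/2

Expand |f|^2 and use orthogonality of {sin(nx), cos(mx)} on [-π, π]:
  ∫_{-π}^{π} sin(nx)^2 dx = π, ∫ cos(mx)^2 dx = π, and cross terms integrate to 0.
So ∫_{-π}^{π} f(x)^2 dx = 4^2 · π + 1^2 · π = (16 + 1)π.
Divide by 2π: (16 + 1)/2 = 17/2.
By Parseval, this equals Σ |c_n|^2.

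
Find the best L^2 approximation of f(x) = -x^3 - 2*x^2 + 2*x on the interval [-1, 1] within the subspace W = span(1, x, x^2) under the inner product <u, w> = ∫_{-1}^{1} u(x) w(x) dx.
g(x) = -2*x^2 + 7*x/5

The best approximation g ∈ W is the orthogonal projection of f onto W. Writing g = a_0 + a_1 x + a_2 x^2, the coefficients solve the normal equations G · a = b where
  G_{ij} = <φ_i, φ_j> and b_i = <f, φ_i>, with φ_0 = 1, φ_1 = x, φ_2 = x^2.
G =
  [2, 0, 2/3]
  [0, 2/3, 0]
  [2/3, 0, 2/5],
b = (-4/3, 14/15, -4/5).
Solving gives a_0 = 0, a_1 = 7/5, a_2 = -2, so
  g(x) = -2*x^2 + 7*x/5.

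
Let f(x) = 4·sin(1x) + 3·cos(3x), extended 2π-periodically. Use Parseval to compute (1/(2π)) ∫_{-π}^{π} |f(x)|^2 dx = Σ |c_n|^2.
Σ |c_n|^2 = 25/2

Expand |f|^2 and use orthogonality of {sin(nx), cos(mx)} on [-π, π]:
  ∫_{-π}^{π} sin(nx)^2 dx = π, ∫ cos(mx)^2 dx = π, and cross terms integrate to 0.
So ∫_{-π}^{π} f(x)^2 dx = 4^2 · π + 3^2 · π = (16 + 9)π.
Divide by 2π: (16 + 9)/2 = 25/2.
By Parseval, this equals Σ |c_n|^2.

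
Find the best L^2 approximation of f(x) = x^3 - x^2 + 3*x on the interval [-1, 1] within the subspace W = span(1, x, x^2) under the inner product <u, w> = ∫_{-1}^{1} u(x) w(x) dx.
g(x) = -x^2 + 18*x/5

The best approximation g ∈ W is the orthogonal projection of f onto W. Writing g = a_0 + a_1 x + a_2 x^2, the coefficients solve the normal equations G · a = b where
  G_{ij} = <φ_i, φ_j> and b_i = <f, φ_i>, with φ_0 = 1, φ_1 = x, φ_2 = x^2.
G =
  [2, 0, 2/3]
  [0, 2/3, 0]
  [2/3, 0, 2/5],
b = (-2/3, 12/5, -2/5).
Solving gives a_0 = 0, a_1 = 18/5, a_2 = -1, so
  g(x) = -x^2 + 18*x/5.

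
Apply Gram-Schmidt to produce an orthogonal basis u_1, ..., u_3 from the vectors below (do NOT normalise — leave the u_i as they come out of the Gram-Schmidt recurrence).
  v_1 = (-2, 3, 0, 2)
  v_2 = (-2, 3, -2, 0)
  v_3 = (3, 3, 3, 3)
Orthogonal basis:
  u_1 = (-2, 3, 0, 2)
  u_2 = (-8/17, 12/17, -2, -26/17)
  u_3 = (17/5, 12/5, 1/5, -1/5)

Apply the Gram-Schmidt recurrence
  u_1 = v_1
  u_i = v_i − Σ_{j<i} ((v_i · u_j) / (u_j · u_j)) · u_j.

Step by step this gives:
  u_1 = (-2, 3, 0, 2)
  u_2 = (-8/17, 12/17, -2, -26/17)
  u_3 = (17/5, 12/5, 1/5, -1/5)

Orthogonality check:
  u_2 · u_1 = 0 (should be 0)
  u_3 · u_1 = 0 (should be 0)
  u_3 · u_2 = 0 (should be 0)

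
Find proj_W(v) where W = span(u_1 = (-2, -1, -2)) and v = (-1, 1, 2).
proj_W(v) = (2/3, 1/3, 2/3)

Set up U = [u_1 | ... | u_1] ∈ R^(3×1). The projector onto W = col(U) is P = U (U^T U)^(-1) U^T.
Compute U^T U =
  [9],
and U^T v = (-3).
Solve U^T U · c = U^T v for the coefficients: c = (-1/3). The projection is proj_W(v) = U c.
Check: (v - proj_W(v)) · u_1 = 0  (should be 0).
Result: proj_W(v) = (2/3, 1/3, 2/3).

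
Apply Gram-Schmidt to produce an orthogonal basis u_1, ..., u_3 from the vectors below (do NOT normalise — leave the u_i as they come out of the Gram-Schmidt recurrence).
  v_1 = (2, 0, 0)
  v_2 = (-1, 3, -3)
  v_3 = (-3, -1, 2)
Orthogonal basis:
  u_1 = (2, 0, 0)
  u_2 = (0, 3, -3)
  u_3 = (0, 1/2, 1/2)

Apply the Gram-Schmidt recurrence
  u_1 = v_1
  u_i = v_i − Σ_{j<i} ((v_i · u_j) / (u_j · u_j)) · u_j.

Step by step this gives:
  u_1 = (2, 0, 0)
  u_2 = (0, 3, -3)
  u_3 = (0, 1/2, 1/2)

Orthogonality check:
  u_2 · u_1 = 0 (should be 0)
  u_3 · u_1 = 0 (should be 0)
  u_3 · u_2 = 0 (should be 0)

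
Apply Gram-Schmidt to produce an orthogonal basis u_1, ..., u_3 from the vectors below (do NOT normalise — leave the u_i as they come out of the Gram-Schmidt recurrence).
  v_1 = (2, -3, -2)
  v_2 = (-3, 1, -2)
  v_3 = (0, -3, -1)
Orthogonal basis:
  u_1 = (2, -3, -2)
  u_2 = (-41/17, 2/17, -44/17)
  u_3 = (-184/213, -230/213, 161/213)

Apply the Gram-Schmidt recurrence
  u_1 = v_1
  u_i = v_i − Σ_{j<i} ((v_i · u_j) / (u_j · u_j)) · u_j.

Step by step this gives:
  u_1 = (2, -3, -2)
  u_2 = (-41/17, 2/17, -44/17)
  u_3 = (-184/213, -230/213, 161/213)

Orthogonality check:
  u_2 · u_1 = 0 (should be 0)
  u_3 · u_1 = 0 (should be 0)
  u_3 · u_2 = 0 (should be 0)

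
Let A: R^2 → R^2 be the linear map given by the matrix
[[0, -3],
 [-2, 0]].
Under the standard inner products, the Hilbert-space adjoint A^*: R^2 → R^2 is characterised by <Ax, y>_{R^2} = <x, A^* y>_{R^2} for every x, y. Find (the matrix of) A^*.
A^* = A^T =
[[0, -2],
 [-3, 0]]

For real matrices with standard dot products, the defining identity <Ax, y> = <x, A^* y> gives (Ax)^T y = x^T (A^*) y, i.e. x^T A^T y = x^T (A^*) y. Since this holds for all x, y, we must have A^* = A^T. Therefore
A^* =
[[0, -2],
 [-3, 0]].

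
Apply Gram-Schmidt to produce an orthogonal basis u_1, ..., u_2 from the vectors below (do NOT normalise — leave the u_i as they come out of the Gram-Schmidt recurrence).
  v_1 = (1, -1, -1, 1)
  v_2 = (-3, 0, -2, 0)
Orthogonal basis:
  u_1 = (1, -1, -1, 1)
  u_2 = (-11/4, -1/4, -9/4, 1/4)

Apply the Gram-Schmidt recurrence
  u_1 = v_1
  u_i = v_i − Σ_{j<i} ((v_i · u_j) / (u_j · u_j)) · u_j.

Step by step this gives:
  u_1 = (1, -1, -1, 1)
  u_2 = (-11/4, -1/4, -9/4, 1/4)

Orthogonality check:
  u_2 · u_1 = 0 (should be 0)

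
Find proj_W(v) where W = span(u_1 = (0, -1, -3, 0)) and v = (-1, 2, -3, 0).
proj_W(v) = (0, -7/10, -21/10, 0)

Set up U = [u_1 | ... | u_1] ∈ R^(4×1). The projector onto W = col(U) is P = U (U^T U)^(-1) U^T.
Compute U^T U =
  [10],
and U^T v = (7).
Solve U^T U · c = U^T v for the coefficients: c = (7/10). The projection is proj_W(v) = U c.
Check: (v - proj_W(v)) · u_1 = 0  (should be 0).
Result: proj_W(v) = (0, -7/10, -21/10, 0).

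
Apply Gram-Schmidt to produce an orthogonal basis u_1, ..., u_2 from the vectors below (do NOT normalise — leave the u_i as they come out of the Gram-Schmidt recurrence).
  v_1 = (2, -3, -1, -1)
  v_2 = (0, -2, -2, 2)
Orthogonal basis:
  u_1 = (2, -3, -1, -1)
  u_2 = (-4/5, -4/5, -8/5, 12/5)

Apply the Gram-Schmidt recurrence
  u_1 = v_1
  u_i = v_i − Σ_{j<i} ((v_i · u_j) / (u_j · u_j)) · u_j.

Step by step this gives:
  u_1 = (2, -3, -1, -1)
  u_2 = (-4/5, -4/5, -8/5, 12/5)

Orthogonality check:
  u_2 · u_1 = 0 (should be 0)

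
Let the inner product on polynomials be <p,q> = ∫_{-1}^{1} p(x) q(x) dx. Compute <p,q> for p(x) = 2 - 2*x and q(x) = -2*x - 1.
<p,q> = -4/3

Expand the product: p(x)·q(x) = 4*x^2 - 2*x - 2.
∫_{-1}^{1} of each monomial x^k gives [2/(k+1) if k even, 0 if k odd]. Integrating term-by-term (or equivalently evaluating the antiderivative F(x) = 4*x^3/3 - x^2 - 2*x at the endpoints):
  F(1) − F(−1) = -5/3 − (-1/3) = -4/3.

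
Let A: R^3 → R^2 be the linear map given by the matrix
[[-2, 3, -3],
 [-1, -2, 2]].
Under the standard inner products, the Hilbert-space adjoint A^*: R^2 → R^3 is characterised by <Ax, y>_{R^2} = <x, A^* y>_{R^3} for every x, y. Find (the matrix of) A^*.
A^* = A^T =
[[-2, -1],
 [3, -2],
 [-3, 2]]

For real matrices with standard dot products, the defining identity <Ax, y> = <x, A^* y> gives (Ax)^T y = x^T (A^*) y, i.e. x^T A^T y = x^T (A^*) y. Since this holds for all x, y, we must have A^* = A^T. Therefore
A^* =
[[-2, -1],
 [3, -2],
 [-3, 2]].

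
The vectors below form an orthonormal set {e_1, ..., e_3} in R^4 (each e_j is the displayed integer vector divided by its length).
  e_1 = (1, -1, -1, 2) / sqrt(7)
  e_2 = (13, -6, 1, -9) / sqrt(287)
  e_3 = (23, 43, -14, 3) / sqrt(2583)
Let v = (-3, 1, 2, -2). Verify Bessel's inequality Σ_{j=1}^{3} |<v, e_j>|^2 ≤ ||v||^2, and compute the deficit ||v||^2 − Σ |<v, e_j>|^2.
Σ |<v, e_j>|^2 = 125/7; ||v||^2 = 18; deficit = 1/7

Write each e_j = u_j / sqrt(<u_j, u_j>) where u_j is the displayed integer vector. Then <v, e_j> = <v, u_j> / sqrt(<u_j, u_j>), so |<v, e_j>|^2 = <v, u_j>^2 / <u_j, u_j>.
Coefficients: <v, e_1> = -10/sqrt(7), <v, e_2> = -25/sqrt(287), <v, e_3> = -60/sqrt(2583).
Square and sum: Σ |<v, e_j>|^2 = 125/7.
Compute ||v||^2 = v·v = 18.
Deficit = 18 − 125/7 = 1/7 ≥ 0, confirming Bessel's inequality. (The deficit equals ||v − Σ <v,e_j> e_j||^2, the squared distance from v to span{e_j}.)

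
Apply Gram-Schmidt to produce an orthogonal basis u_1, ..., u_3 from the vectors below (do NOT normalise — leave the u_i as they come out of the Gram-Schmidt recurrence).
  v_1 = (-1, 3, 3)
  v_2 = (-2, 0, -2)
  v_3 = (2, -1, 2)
Orthogonal basis:
  u_1 = (-1, 3, 3)
  u_2 = (-42/19, 12/19, -26/19)
  u_3 = (-6/17, -8/17, 6/17)

Apply the Gram-Schmidt recurrence
  u_1 = v_1
  u_i = v_i − Σ_{j<i} ((v_i · u_j) / (u_j · u_j)) · u_j.

Step by step this gives:
  u_1 = (-1, 3, 3)
  u_2 = (-42/19, 12/19, -26/19)
  u_3 = (-6/17, -8/17, 6/17)

Orthogonality check:
  u_2 · u_1 = 0 (should be 0)
  u_3 · u_1 = 0 (should be 0)
  u_3 · u_2 = 0 (should be 0)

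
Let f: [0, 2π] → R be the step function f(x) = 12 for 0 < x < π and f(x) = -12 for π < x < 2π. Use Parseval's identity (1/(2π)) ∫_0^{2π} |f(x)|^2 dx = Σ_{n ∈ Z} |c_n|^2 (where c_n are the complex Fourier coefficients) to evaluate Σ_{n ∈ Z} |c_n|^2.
Σ |c_n|^2 = 144

Parseval equates the L^2 energy of f (normalised by 1/(2π)) with the ℓ^2 sum of its Fourier coefficients: (1/(2π)) ∫_0^{2π} |f|^2 = Σ |c_n|^2.
Compute the left side: (1/(2π)) [∫_0^π 12^2 dx + ∫_π^{2π} (-12)^2 dx] = (1/(2π)) · (144π + 144π) = (144 + 144)/2 = 144.
So Σ_{n ∈ Z} |c_n|^2 = 144.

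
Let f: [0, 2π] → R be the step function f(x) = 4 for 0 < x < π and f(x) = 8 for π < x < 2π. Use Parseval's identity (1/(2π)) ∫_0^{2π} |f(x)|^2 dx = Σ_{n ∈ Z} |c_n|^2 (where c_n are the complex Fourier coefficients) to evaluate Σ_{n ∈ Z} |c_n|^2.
Σ |c_n|^2 = 40

Parseval equates the L^2 energy of f (normalised by 1/(2π)) with the ℓ^2 sum of its Fourier coefficients: (1/(2π)) ∫_0^{2π} |f|^2 = Σ |c_n|^2.
Compute the left side: (1/(2π)) [∫_0^π 4^2 dx + ∫_π^{2π} 8^2 dx] = (1/(2π)) · (16π + 64π) = (16 + 64)/2 = 40.
So Σ_{n ∈ Z} |c_n|^2 = 40.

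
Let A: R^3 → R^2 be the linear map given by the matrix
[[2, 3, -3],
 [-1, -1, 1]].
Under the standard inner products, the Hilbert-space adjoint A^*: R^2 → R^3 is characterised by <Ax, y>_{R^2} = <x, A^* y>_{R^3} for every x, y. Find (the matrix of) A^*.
A^* = A^T =
[[2, -1],
 [3, -1],
 [-3, 1]]

For real matrices with standard dot products, the defining identity <Ax, y> = <x, A^* y> gives (Ax)^T y = x^T (A^*) y, i.e. x^T A^T y = x^T (A^*) y. Since this holds for all x, y, we must have A^* = A^T. Therefore
A^* =
[[2, -1],
 [3, -1],
 [-3, 1]].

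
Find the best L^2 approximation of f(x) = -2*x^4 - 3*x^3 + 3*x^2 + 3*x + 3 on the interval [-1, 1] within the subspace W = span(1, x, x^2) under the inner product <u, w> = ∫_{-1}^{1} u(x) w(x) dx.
g(x) = 9*x^2/7 + 6*x/5 + 111/35

The best approximation g ∈ W is the orthogonal projection of f onto W. Writing g = a_0 + a_1 x + a_2 x^2, the coefficients solve the normal equations G · a = b where
  G_{ij} = <φ_i, φ_j> and b_i = <f, φ_i>, with φ_0 = 1, φ_1 = x, φ_2 = x^2.
G =
  [2, 0, 2/3]
  [0, 2/3, 0]
  [2/3, 0, 2/5],
b = (36/5, 4/5, 92/35).
Solving gives a_0 = 111/35, a_1 = 6/5, a_2 = 9/7, so
  g(x) = 9*x^2/7 + 6*x/5 + 111/35.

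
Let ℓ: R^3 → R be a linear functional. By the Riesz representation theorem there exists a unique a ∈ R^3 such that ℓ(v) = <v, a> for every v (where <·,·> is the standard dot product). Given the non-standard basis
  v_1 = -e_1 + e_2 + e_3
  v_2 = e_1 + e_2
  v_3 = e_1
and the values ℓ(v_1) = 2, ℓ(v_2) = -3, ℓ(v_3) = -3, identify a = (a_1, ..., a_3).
a = (-3, 0, -1)

Write a = (a_1, ..., a_3) in the standard basis. For each basis vector v_i, ℓ(v_i) = <v_i, a> is a linear equation in the a_j's. Collect the n equations into a matrix system V a = ℓ, where row i of V is v_i (expressed in the standard basis). Since V is invertible (lower-triangular with 1s on the diagonal, up to permutation), solve by back-substitution:
  V =
[[-1, 1, 1],
 [1, 1, 0],
 [1, 0, 0]]
  V a = (2, -3, -3)
Solving gives a = (-3, 0, -1).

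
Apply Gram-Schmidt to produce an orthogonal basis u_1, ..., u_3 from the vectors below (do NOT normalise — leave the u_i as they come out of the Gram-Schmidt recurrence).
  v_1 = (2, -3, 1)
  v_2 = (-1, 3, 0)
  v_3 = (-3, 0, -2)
Orthogonal basis:
  u_1 = (2, -3, 1)
  u_2 = (4/7, 9/14, 11/14)
  u_3 = (-9/19, -3/19, 9/19)

Apply the Gram-Schmidt recurrence
  u_1 = v_1
  u_i = v_i − Σ_{j<i} ((v_i · u_j) / (u_j · u_j)) · u_j.

Step by step this gives:
  u_1 = (2, -3, 1)
  u_2 = (4/7, 9/14, 11/14)
  u_3 = (-9/19, -3/19, 9/19)

Orthogonality check:
  u_2 · u_1 = 0 (should be 0)
  u_3 · u_1 = 0 (should be 0)
  u_3 · u_2 = 0 (should be 0)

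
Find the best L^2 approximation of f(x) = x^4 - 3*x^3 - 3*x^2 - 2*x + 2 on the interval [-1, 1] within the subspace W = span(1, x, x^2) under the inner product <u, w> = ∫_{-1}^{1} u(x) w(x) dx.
g(x) = -15*x^2/7 - 19*x/5 + 67/35

The best approximation g ∈ W is the orthogonal projection of f onto W. Writing g = a_0 + a_1 x + a_2 x^2, the coefficients solve the normal equations G · a = b where
  G_{ij} = <φ_i, φ_j> and b_i = <f, φ_i>, with φ_0 = 1, φ_1 = x, φ_2 = x^2.
G =
  [2, 0, 2/3]
  [0, 2/3, 0]
  [2/3, 0, 2/5],
b = (12/5, -38/15, 44/105).
Solving gives a_0 = 67/35, a_1 = -19/5, a_2 = -15/7, so
  g(x) = -15*x^2/7 - 19*x/5 + 67/35.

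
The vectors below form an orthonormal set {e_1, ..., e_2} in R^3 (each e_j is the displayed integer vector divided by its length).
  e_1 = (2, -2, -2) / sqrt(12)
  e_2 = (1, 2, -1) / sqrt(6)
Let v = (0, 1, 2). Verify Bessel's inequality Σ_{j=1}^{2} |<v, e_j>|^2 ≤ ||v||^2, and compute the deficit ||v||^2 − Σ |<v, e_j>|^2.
Σ |<v, e_j>|^2 = 3; ||v||^2 = 5; deficit = 2

Write each e_j = u_j / sqrt(<u_j, u_j>) where u_j is the displayed integer vector. Then <v, e_j> = <v, u_j> / sqrt(<u_j, u_j>), so |<v, e_j>|^2 = <v, u_j>^2 / <u_j, u_j>.
Coefficients: <v, e_1> = -6/sqrt(12), <v, e_2> = 0/sqrt(6).
Square and sum: Σ |<v, e_j>|^2 = 3.
Compute ||v||^2 = v·v = 5.
Deficit = 5 − 3 = 2 ≥ 0, confirming Bessel's inequality. (The deficit equals ||v − Σ <v,e_j> e_j||^2, the squared distance from v to span{e_j}.)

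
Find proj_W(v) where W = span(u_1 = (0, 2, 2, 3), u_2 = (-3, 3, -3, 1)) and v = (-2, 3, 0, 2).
proj_W(v) = (-759/467, 1329/467, -189/467, 1108/467)

Set up U = [u_1 | ... | u_2] ∈ R^(4×2). The projector onto W = col(U) is P = U (U^T U)^(-1) U^T.
Compute U^T U =
  [17, 3]
  [3, 28],
and U^T v = (12, 17).
Solve U^T U · c = U^T v for the coefficients: c = (285/467, 253/467). The projection is proj_W(v) = U c.
Check: (v - proj_W(v)) · u_1 = 0  (should be 0).
Check: (v - proj_W(v)) · u_2 = 0  (should be 0).
Result: proj_W(v) = (-759/467, 1329/467, -189/467, 1108/467).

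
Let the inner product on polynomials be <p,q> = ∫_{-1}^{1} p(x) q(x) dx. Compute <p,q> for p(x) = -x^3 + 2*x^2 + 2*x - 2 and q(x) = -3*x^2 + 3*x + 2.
<p,q> = -14/15

Expand the product: p(x)·q(x) = 3*x^5 - 9*x^4 - 2*x^3 + 16*x^2 - 2*x - 4.
∫_{-1}^{1} of each monomial x^k gives [2/(k+1) if k even, 0 if k odd]. Integrating term-by-term (or equivalently evaluating the antiderivative F(x) = x^6/2 - 9*x^5/5 - x^4/2 + 16*x^3/3 - x^2 - 4*x at the endpoints):
  F(1) − F(−1) = -22/15 − (-8/15) = -14/15.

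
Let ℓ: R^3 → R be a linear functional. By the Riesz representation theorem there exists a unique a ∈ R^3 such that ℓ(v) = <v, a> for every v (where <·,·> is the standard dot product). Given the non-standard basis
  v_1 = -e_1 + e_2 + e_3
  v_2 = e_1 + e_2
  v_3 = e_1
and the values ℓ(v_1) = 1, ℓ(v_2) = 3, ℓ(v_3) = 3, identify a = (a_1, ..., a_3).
a = (3, 0, 4)

Write a = (a_1, ..., a_3) in the standard basis. For each basis vector v_i, ℓ(v_i) = <v_i, a> is a linear equation in the a_j's. Collect the n equations into a matrix system V a = ℓ, where row i of V is v_i (expressed in the standard basis). Since V is invertible (lower-triangular with 1s on the diagonal, up to permutation), solve by back-substitution:
  V =
[[-1, 1, 1],
 [1, 1, 0],
 [1, 0, 0]]
  V a = (1, 3, 3)
Solving gives a = (3, 0, 4).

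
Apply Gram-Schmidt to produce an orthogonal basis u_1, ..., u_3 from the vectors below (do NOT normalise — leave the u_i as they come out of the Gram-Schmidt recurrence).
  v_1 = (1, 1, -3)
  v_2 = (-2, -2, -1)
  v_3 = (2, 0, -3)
Orthogonal basis:
  u_1 = (1, 1, -3)
  u_2 = (-21/11, -21/11, -14/11)
  u_3 = (1, -1, 0)

Apply the Gram-Schmidt recurrence
  u_1 = v_1
  u_i = v_i − Σ_{j<i} ((v_i · u_j) / (u_j · u_j)) · u_j.

Step by step this gives:
  u_1 = (1, 1, -3)
  u_2 = (-21/11, -21/11, -14/11)
  u_3 = (1, -1, 0)

Orthogonality check:
  u_2 · u_1 = 0 (should be 0)
  u_3 · u_1 = 0 (should be 0)
  u_3 · u_2 = 0 (should be 0)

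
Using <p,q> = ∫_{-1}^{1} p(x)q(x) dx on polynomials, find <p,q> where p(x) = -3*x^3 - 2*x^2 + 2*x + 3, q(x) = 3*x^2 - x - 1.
<p,q> = -6/5

Expand the product: p(x)·q(x) = -9*x^5 - 3*x^4 + 11*x^3 + 9*x^2 - 5*x - 3.
∫_{-1}^{1} of each monomial x^k gives [2/(k+1) if k even, 0 if k odd]. Integrating term-by-term (or equivalently evaluating the antiderivative F(x) = -3*x^6/2 - 3*x^5/5 + 11*x^4/4 + 3*x^3 - 5*x^2/2 - 3*x at the endpoints):
  F(1) − F(−1) = -37/20 − (-13/20) = -6/5.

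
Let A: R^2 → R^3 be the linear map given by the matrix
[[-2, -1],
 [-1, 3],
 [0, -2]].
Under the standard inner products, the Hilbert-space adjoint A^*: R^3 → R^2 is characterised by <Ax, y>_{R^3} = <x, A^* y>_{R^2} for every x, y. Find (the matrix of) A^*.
A^* = A^T =
[[-2, -1, 0],
 [-1, 3, -2]]

For real matrices with standard dot products, the defining identity <Ax, y> = <x, A^* y> gives (Ax)^T y = x^T (A^*) y, i.e. x^T A^T y = x^T (A^*) y. Since this holds for all x, y, we must have A^* = A^T. Therefore
A^* =
[[-2, -1, 0],
 [-1, 3, -2]].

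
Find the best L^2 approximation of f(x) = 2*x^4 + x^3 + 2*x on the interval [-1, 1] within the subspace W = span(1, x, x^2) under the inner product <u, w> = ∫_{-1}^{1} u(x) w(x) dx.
g(x) = 12*x^2/7 + 13*x/5 - 6/35

The best approximation g ∈ W is the orthogonal projection of f onto W. Writing g = a_0 + a_1 x + a_2 x^2, the coefficients solve the normal equations G · a = b where
  G_{ij} = <φ_i, φ_j> and b_i = <f, φ_i>, with φ_0 = 1, φ_1 = x, φ_2 = x^2.
G =
  [2, 0, 2/3]
  [0, 2/3, 0]
  [2/3, 0, 2/5],
b = (4/5, 26/15, 4/7).
Solving gives a_0 = -6/35, a_1 = 13/5, a_2 = 12/7, so
  g(x) = 12*x^2/7 + 13*x/5 - 6/35.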